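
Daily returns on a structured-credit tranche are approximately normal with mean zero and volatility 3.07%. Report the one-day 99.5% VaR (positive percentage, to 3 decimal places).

At 99.5% one-sided, z = 2.576.
VaR = z·σ = 2.576 × 3.07% = 7.908%.

7.908%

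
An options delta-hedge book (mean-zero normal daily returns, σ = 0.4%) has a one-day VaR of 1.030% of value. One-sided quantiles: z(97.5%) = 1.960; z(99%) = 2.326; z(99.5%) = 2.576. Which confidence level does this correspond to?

99.5%

Implied z = VaR/σ = 1.030 / 0.4 = 2.575.
This matches z(99.5%) = 2.576.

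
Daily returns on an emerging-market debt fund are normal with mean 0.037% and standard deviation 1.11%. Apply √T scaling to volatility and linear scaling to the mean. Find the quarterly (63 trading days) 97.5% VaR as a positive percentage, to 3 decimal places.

14.937%

At 97.5%, z = 1.960.
σ_{63d} = 1.11% × √63 = 8.810%; μ_{63d} = 63 × 0.037% = 2.331%.
VaR = −(2.331%) + 1.960 × 8.810% = 14.937%.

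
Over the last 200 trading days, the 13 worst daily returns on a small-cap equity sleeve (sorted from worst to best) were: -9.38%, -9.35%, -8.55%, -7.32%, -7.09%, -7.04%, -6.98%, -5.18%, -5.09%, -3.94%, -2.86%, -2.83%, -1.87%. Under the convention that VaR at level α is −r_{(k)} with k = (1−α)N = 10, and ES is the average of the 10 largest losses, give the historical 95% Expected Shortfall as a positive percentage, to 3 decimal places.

The 10 worst returns sum to -69.92%.
ES = −(-69.92%) / 10 = 6.992%.

6.992%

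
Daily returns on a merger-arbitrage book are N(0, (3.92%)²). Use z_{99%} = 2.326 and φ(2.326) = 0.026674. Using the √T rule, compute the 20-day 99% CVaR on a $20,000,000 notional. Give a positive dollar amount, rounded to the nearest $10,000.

$9,350,000

σ_{20d} = 3.92% × √20 = 17.531%.
ES multiplier = φ(z)/(1−α) = 0.026674/0.01 = 2.667.
ES = 17.531% × 2.667 = 46.755%; on $20,000,000: $9,351,000.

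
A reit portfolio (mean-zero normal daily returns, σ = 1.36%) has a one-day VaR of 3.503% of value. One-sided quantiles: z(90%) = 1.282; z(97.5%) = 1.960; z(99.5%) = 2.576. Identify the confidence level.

99.5%

Implied z = VaR/σ = 3.503 / 1.36 = 2.576.
This matches z(99.5%) = 2.576.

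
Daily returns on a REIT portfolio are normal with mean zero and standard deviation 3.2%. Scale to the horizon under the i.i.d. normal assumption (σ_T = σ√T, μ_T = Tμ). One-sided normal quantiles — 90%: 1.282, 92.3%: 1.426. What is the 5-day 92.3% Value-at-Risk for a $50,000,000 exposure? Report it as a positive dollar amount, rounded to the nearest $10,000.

σ_{5d} = 3.2% × √5 = 7.155%.
VaR = 1.426 × 7.155% = 10.203%.
On $50,000,000: 0.10203 × $50,000,000 = $5,101,500.

$5,100,000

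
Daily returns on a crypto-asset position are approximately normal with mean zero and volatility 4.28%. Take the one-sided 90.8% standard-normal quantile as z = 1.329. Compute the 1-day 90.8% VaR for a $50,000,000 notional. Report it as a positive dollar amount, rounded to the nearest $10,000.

VaR = z·σ = 1.329 × 4.28% = 5.688%.
On $50,000,000: 0.05688 × $50,000,000 = $2,844,000.

$2,840,000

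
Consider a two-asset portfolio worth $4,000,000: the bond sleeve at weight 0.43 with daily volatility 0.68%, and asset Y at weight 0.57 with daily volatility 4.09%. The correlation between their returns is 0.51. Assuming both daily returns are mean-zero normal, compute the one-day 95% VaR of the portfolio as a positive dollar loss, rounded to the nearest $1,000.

σ_p² = 0.43²·0.68² + 0.57²·4.09² + 2·0.51·0.43·0.57·0.68·4.09 = 6.2158 (%²).
σ_p = √6.2158 = 2.493%.
At 95%, z = 1.645.
VaR = 1.645 × 2.493% = 4.101%; on $4,000,000 that is $164,040.

$164,000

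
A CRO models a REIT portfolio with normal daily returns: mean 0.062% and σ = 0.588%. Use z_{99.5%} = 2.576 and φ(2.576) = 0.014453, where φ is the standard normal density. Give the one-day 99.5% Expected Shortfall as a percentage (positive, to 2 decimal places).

1.64%

Tail multiplier: φ(z)/(1−α) = 0.014453 / 0.005 = 2.891.
ES = −(0.062%) + 0.588% × 2.891 = 1.638%.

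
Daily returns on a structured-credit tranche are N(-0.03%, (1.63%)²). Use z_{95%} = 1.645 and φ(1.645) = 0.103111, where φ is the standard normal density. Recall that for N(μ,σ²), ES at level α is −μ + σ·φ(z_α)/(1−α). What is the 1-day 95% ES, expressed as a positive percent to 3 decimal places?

3.391%

Tail multiplier: φ(z)/(1−α) = 0.103111 / 0.05 = 2.062.
ES = −(-0.03%) + 1.63% × 2.062 = 3.391%.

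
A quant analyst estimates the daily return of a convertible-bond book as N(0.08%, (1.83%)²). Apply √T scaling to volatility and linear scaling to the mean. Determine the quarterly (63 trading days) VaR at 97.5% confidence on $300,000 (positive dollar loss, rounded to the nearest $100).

At 97.5%, z = 1.960.
σ_{63d} = 1.83% × √63 = 14.525%; μ_{63d} = 63 × 0.08% = 5.040%.
VaR = −(5.040%) + 1.960 × 14.525% = 23.429%.
On $300,000: 0.23429 × $300,000 = $70,287.

$70,300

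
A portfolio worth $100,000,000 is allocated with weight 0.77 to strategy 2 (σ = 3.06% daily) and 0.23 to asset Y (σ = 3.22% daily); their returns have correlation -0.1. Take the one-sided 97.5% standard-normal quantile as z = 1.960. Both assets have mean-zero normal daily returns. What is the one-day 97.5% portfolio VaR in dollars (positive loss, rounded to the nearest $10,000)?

$4,700,000

σ_p² = 0.77²·3.06² + 0.23²·3.22² + 2·-0.1·0.77·0.23·3.06·3.22 = 5.7512 (%²).
σ_p = √5.7512 = 2.398%.
VaR = 1.960 × 2.398% = 4.700%; on $100,000,000 that is $4,700,000.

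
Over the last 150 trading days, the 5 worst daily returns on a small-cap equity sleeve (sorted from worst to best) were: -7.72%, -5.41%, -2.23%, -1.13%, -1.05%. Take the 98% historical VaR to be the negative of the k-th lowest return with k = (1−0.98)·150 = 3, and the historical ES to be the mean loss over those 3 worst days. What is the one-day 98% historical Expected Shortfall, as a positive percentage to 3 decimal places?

5.120%

The 3 worst returns sum to -15.36%.
ES = −(-15.36%) / 3 = 5.12% ≈ 5.120%.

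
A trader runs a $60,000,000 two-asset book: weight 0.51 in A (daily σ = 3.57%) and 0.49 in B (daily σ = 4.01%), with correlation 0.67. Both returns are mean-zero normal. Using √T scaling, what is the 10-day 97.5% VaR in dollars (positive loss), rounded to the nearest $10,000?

$12,870,000

σ_p = √(0.51²·3.57² + 0.49²·4.01² + 2·0.67·0.51·0.49·3.57·4.01) = 3.460%.
σ_{10d} = 3.460% × √10 = 10.941%.
z(97.5%) = 1.960.
VaR = 1.960 × 10.941% = 21.444%; on $60,000,000 that is $12,866,400.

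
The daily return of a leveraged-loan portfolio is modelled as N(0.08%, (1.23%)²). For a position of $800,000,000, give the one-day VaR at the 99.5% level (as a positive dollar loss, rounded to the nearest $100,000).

$24,700,000

At 99.5% one-sided, z = 2.576.
VaR = −μ + z·σ = −(0.08%) + 2.576 × 1.23% = 3.088%.
On $800,000,000: 0.03088 × $800,000,000 = $24,704,000.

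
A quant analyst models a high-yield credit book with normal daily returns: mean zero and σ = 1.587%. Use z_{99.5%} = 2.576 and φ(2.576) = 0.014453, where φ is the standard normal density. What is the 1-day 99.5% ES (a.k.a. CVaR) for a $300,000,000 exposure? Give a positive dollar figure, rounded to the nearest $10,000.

Tail multiplier: φ(z)/(1−α) = 0.014453 / 0.005 = 2.891.
ES = 1.587% × 2.891 = 4.588%.
On $300,000,000: 0.04588 × $300,000,000 = $13,764,000.

$13,760,000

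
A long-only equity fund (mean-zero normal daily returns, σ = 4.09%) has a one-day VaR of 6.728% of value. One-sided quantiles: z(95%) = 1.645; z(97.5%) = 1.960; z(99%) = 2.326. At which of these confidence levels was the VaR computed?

Implied z = VaR/σ = 6.728 / 4.09 = 1.645.
This matches z(95%) = 1.645.

95%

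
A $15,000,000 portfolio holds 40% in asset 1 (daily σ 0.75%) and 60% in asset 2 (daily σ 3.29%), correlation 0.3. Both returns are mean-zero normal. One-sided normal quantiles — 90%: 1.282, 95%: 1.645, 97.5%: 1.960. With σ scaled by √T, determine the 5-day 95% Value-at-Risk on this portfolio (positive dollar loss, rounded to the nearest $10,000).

σ_p = √(0.4²·0.75² + 0.6²·3.29² + 2·0.3·0.4·0.6·0.75·3.29) = 2.084%.
σ_{5d} = 2.084% × √5 = 4.660%.
VaR = 1.645 × 4.660% = 7.666%; on $15,000,000 that is $1,149,900.

$1,150,000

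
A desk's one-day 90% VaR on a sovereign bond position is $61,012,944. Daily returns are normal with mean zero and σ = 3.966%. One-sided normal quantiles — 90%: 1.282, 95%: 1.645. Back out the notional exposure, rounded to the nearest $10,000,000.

$1,200,000,000

VaR as a fraction of value: z·σ = 1.282 × 3.966% = 5.08441%.
Position = $61,012,944 / 0.0508441 = $1,200,000,000.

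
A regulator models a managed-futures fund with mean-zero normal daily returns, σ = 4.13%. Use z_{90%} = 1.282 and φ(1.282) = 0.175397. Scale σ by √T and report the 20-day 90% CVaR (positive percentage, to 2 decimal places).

σ_{20d} = 4.13% × √20 = 18.470%.
ES multiplier = φ(z)/(1−α) = 0.175397/0.1 = 1.754.
ES = 18.470% × 1.754 = 32.396%.

32.40%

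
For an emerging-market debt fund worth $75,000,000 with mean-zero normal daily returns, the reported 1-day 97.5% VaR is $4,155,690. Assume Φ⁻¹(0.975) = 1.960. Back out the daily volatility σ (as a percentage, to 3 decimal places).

VaR as a fraction: $4,155,690 / $75,000,000 = 5.541%.
σ = VaR / z = 5.541% / 1.960 = 2.827%.

2.827%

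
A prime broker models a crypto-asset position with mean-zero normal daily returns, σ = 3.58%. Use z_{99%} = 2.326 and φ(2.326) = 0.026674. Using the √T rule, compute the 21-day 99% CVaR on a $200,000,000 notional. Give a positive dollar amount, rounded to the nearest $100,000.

$87,500,000

σ_{21d} = 3.58% × √21 = 16.406%.
ES multiplier = φ(z)/(1−α) = 0.026674/0.01 = 2.667.
ES = 16.406% × 2.667 = 43.755%; on $200,000,000: $87,510,000.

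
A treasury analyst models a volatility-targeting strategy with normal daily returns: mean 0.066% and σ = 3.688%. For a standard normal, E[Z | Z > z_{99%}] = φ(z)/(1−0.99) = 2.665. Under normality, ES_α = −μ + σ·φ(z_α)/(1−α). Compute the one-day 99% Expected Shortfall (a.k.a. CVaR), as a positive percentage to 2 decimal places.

ES = −(0.066%) + 3.688% × 2.665 = 9.763%.

9.76%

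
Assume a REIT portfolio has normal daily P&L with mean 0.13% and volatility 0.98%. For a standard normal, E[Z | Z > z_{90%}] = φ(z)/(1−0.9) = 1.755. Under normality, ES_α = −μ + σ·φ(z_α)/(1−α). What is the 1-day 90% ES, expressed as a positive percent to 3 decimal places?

ES = −(0.13%) + 0.98% × 1.755 = 1.590%.

1.590%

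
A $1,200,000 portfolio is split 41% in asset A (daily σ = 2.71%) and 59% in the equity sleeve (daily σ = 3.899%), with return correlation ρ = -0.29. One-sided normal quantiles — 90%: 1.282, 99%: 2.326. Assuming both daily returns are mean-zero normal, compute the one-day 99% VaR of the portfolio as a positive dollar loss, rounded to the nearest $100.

$62,700

σ_p² = 0.41²·2.71² + 0.59²·3.899² + 2·-0.29·0.41·0.59·2.71·3.899 = 5.0440 (%²).
σ_p = √5.0440 = 2.246%.
VaR = 2.326 × 2.246% = 5.224%; on $1,200,000 that is $62,688.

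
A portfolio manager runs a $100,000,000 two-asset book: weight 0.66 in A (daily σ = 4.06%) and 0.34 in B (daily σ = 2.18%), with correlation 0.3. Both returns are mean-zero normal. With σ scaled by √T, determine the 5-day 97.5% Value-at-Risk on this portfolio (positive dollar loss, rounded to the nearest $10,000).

σ_p = √(0.66²·4.06² + 0.34²·2.18² + 2·0.3·0.66·0.34·4.06·2.18) = 2.987%.
σ_{5d} = 2.987% × √5 = 6.679%.
z(97.5%) = 1.960.
VaR = 1.960 × 6.679% = 13.091%; on $100,000,000 that is $13,091,000.

$13,090,000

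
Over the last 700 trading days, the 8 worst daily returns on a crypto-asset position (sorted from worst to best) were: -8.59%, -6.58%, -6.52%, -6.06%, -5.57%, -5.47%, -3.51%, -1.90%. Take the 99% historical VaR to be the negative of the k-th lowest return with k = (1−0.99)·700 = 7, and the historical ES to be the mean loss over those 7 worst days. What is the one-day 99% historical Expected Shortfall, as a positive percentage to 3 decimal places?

The 7 worst returns sum to -42.30%.
ES = −(-42.30%) / 7 = 6.0428…% ≈ 6.043%.

6.043%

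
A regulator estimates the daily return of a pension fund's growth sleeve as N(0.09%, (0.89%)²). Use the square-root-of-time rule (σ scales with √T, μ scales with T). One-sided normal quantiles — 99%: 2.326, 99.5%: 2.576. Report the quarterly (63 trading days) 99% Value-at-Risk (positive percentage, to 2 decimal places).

σ_{63d} = 0.89% × √63 = 7.064%; μ_{63d} = 63 × 0.09% = 5.670%.
VaR = −(5.670%) + 2.326 × 7.064% = 10.761%.

10.76%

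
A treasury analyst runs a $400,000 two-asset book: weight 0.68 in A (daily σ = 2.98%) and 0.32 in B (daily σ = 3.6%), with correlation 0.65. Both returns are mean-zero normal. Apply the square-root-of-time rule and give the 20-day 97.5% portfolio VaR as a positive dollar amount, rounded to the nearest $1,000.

$102,000

σ_p = √(0.68²·2.98² + 0.32²·3.6² + 2·0.65·0.68·0.32·2.98·3.6) = 2.910%.
σ_{20d} = 2.910% × √20 = 13.014%.
z(97.5%) = 1.960.
VaR = 1.960 × 13.014% = 25.507%; on $400,000 that is $102,028.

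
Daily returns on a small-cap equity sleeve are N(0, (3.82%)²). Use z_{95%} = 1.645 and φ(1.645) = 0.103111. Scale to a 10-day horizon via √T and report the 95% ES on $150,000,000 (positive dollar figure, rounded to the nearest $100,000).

$37,400,000

σ_{10d} = 3.82% × √10 = 12.080%.
ES multiplier = φ(z)/(1−α) = 0.103111/0.05 = 2.062.
ES = 12.080% × 2.062 = 24.909%; on $150,000,000: $37,363,500.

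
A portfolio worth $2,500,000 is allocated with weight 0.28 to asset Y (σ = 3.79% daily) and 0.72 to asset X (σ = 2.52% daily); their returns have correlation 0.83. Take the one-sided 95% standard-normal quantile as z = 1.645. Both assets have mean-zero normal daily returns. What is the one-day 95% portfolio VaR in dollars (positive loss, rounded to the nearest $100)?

$113,500

σ_p² = 0.28²·3.79² + 0.72²·2.52² + 2·0.83·0.28·0.72·3.79·2.52 = 7.6144 (%²).
σ_p = √7.6144 = 2.759%.
VaR = 1.645 × 2.759% = 4.539%; on $2,500,000 that is $113,475.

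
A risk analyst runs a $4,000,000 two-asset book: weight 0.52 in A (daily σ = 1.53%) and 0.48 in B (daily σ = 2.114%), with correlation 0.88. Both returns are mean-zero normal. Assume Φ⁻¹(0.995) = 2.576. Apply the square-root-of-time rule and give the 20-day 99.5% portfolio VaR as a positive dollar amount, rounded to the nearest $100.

$809,200

σ_p = √(0.52²·1.53² + 0.48²·2.114² + 2·0.88·0.52·0.48·1.53·2.114) = 1.756%.
σ_{20d} = 1.756% × √20 = 7.853%.
VaR = 2.576 × 7.853% = 20.229%; on $4,000,000 that is $809,160.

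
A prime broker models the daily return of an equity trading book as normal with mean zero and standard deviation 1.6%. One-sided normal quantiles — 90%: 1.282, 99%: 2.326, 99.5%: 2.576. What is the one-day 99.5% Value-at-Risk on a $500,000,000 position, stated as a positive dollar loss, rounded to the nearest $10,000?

$20,610,000

VaR = z·σ = 2.576 × 1.6% = 4.122%.
On $500,000,000: 0.04122 × $500,000,000 = $20,610,000.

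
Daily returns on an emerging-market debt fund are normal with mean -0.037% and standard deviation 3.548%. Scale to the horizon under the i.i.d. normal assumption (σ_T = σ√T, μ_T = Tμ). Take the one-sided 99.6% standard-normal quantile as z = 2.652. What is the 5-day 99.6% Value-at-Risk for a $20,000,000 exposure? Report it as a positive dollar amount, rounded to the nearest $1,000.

$4,245,000

σ_{5d} = 3.548% × √5 = 7.934%; μ_{5d} = 5 × -0.037% = -0.185%.
VaR = −(-0.185%) + 2.652 × 7.934% = 21.226%.
On $20,000,000: 0.21226 × $20,000,000 = $4,245,200.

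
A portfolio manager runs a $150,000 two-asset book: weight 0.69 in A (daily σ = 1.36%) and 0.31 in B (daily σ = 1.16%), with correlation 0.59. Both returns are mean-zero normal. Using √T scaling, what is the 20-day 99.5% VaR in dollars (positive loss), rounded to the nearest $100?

$20,500

σ_p = √(0.69²·1.36² + 0.31²·1.16² + 2·0.59·0.69·0.31·1.36·1.16) = 1.187%.
σ_{20d} = 1.187% × √20 = 5.308%.
z(99.5%) = 2.576.
VaR = 2.576 × 5.308% = 13.673%; on $150,000 that is $20,510.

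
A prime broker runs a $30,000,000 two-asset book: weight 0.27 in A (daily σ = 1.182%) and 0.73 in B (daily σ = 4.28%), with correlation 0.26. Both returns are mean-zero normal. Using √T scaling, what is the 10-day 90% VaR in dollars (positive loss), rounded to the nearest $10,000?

$3,920,000

σ_p = √(0.27²·1.182² + 0.73²·4.28² + 2·0.26·0.27·0.73·1.182·4.28) = 3.222%.
σ_{10d} = 3.222% × √10 = 10.189%.
z(90%) = 1.282.
VaR = 1.282 × 10.189% = 13.062%; on $30,000,000 that is $3,918,600.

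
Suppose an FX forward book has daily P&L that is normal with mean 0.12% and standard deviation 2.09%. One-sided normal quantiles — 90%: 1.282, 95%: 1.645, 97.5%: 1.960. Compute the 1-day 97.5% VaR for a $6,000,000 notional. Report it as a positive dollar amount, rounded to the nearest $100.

$238,600

VaR = −μ + z·σ = −(0.12%) + 1.960 × 2.09% = 3.976%.
On $6,000,000: 0.03976 × $6,000,000 = $238,560.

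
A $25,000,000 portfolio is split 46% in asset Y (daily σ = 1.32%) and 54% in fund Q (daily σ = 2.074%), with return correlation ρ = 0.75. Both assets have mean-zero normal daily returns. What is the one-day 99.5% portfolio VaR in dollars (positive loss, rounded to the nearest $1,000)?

$1,047,000

σ_p² = 0.46²·1.32² + 0.54²·2.074² + 2·0.75·0.46·0.54·1.32·2.074 = 2.6431 (%²).
σ_p = √2.6431 = 1.626%.
At 99.5%, z = 2.576.
VaR = 2.576 × 1.626% = 4.189%; on $25,000,000 that is $1,047,250.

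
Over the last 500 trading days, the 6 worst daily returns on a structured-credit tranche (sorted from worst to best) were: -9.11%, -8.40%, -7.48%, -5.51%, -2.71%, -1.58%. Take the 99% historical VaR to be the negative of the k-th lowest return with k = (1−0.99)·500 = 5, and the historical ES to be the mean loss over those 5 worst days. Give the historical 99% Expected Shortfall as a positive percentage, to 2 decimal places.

The 5 worst returns sum to -33.21%.
ES = −(-33.21%) / 5 = 6.642% ≈ 6.64%.

6.64%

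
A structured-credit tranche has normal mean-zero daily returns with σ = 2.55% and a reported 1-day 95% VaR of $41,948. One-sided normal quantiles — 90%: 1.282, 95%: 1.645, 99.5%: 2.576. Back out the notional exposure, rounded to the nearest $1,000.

$1,000,000

VaR as a fraction of value: z·σ = 1.645 × 2.55% = 4.19475%.
Position = $41,948 / 0.0419475 = $1,000,012.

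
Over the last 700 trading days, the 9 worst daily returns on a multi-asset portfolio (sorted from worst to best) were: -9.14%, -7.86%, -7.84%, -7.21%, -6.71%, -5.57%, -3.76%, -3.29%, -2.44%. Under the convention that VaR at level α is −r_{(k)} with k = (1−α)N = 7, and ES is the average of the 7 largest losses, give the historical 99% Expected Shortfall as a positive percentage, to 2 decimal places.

6.87%

The 7 worst returns sum to -48.09%.
ES = −(-48.09%) / 7 = 6.87%.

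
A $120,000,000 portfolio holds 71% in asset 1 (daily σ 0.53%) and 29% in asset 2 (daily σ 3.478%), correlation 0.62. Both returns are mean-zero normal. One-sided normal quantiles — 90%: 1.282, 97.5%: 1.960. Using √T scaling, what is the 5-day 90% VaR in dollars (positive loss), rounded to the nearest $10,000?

σ_p = √(0.71²·0.53² + 0.29²·3.478² + 2·0.62·0.71·0.29·0.53·3.478) = 1.277%.
σ_{5d} = 1.277% × √5 = 2.855%.
VaR = 1.282 × 2.855% = 3.660%; on $120,000,000 that is $4,392,000.

$4,390,000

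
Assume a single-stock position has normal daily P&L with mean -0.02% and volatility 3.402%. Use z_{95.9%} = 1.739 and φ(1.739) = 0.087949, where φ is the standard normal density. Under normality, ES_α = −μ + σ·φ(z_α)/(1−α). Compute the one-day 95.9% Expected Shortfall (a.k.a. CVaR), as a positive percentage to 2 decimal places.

7.32%

Tail multiplier: φ(z)/(1−α) = 0.087949 / 0.041 = 2.145.
ES = −(-0.02%) + 3.402% × 2.145 = 7.317%.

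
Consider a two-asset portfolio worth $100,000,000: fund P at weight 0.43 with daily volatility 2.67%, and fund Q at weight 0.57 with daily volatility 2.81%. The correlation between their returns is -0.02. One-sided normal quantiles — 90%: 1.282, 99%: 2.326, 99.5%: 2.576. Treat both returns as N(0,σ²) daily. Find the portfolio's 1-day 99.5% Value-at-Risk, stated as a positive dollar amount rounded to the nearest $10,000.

σ_p² = 0.43²·2.67² + 0.57²·2.81² + 2·-0.02·0.43·0.57·2.67·2.81 = 3.8100 (%²).
σ_p = √3.8100 = 1.952%.
VaR = 2.576 × 1.952% = 5.028%; on $100,000,000 that is $5,028,000.

$5,030,000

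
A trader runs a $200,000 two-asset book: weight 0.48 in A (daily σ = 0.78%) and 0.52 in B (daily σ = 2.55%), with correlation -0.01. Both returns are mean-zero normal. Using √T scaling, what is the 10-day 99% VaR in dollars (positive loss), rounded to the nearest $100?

$20,200

σ_p = √(0.48²·0.78² + 0.52²·2.55² + 2·-0.01·0.48·0.52·0.78·2.55) = 1.374%.
σ_{10d} = 1.374% × √10 = 4.345%.
z(99%) = 2.326.
VaR = 2.326 × 4.345% = 10.106%; on $200,000 that is $20,212.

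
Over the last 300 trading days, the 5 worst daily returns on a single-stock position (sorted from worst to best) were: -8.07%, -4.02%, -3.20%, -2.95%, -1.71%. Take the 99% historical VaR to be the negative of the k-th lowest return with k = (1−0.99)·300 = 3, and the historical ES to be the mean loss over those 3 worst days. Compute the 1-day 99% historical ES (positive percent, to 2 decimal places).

5.10%

The 3 worst returns sum to -15.29%.
ES = −(-15.29%) / 3 = 5.0966…% ≈ 5.10%.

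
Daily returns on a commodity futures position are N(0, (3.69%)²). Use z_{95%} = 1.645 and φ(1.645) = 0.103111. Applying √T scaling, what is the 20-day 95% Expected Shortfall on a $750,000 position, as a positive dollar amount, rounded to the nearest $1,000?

$255,000

σ_{20d} = 3.69% × √20 = 16.502%.
ES multiplier = φ(z)/(1−α) = 0.103111/0.05 = 2.062.
ES = 16.502% × 2.062 = 34.027%; on $750,000: $255,202.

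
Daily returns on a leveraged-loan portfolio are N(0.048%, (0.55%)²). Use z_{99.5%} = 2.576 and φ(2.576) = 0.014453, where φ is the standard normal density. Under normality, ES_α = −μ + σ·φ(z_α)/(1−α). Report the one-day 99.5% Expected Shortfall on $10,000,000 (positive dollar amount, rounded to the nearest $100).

Tail multiplier: φ(z)/(1−α) = 0.014453 / 0.005 = 2.891.
ES = −(0.048%) + 0.55% × 2.891 = 1.542%.
On $10,000,000: 0.01542 × $10,000,000 = $154,200.

$154,200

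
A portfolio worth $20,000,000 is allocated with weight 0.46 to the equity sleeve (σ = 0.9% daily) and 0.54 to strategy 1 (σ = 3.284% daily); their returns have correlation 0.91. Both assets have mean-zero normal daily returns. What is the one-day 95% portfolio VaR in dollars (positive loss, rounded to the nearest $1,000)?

σ_p² = 0.46²·0.9² + 0.54²·3.284² + 2·0.91·0.46·0.54·0.9·3.284 = 4.6524 (%²).
σ_p = √4.6524 = 2.157%.
At 95%, z = 1.645.
VaR = 1.645 × 2.157% = 3.548%; on $20,000,000 that is $709,600.

$710,000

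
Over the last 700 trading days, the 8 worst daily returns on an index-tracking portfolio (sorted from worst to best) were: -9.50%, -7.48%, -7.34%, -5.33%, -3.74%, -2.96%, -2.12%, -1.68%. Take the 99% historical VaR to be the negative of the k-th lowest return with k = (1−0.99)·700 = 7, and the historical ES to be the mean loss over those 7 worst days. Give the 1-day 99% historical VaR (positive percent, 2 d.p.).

k = 7; the 7th lowest return is -2.12%, so VaR = 2.12%.

2.12%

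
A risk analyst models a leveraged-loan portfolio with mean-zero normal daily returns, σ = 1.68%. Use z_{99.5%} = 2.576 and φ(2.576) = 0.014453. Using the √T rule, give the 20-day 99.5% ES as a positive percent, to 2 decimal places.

21.72%

σ_{20d} = 1.68% × √20 = 7.513%.
ES multiplier = φ(z)/(1−α) = 0.014453/0.005 = 2.891.
ES = 7.513% × 2.891 = 21.720%.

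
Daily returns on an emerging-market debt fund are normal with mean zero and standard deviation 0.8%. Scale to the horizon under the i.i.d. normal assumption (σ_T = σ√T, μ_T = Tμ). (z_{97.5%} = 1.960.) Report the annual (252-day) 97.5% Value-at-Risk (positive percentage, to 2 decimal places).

24.89%

σ_{252d} = 0.8% × √252 = 12.700%.
VaR = 1.960 × 12.700% = 24.892%.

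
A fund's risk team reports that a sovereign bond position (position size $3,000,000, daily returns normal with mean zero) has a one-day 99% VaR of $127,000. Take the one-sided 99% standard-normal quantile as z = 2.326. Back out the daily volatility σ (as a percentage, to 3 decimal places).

VaR as a fraction: $127,000 / $3,000,000 = 4.233%.
σ = VaR / z = 4.233% / 2.326 = 1.820%.

1.820%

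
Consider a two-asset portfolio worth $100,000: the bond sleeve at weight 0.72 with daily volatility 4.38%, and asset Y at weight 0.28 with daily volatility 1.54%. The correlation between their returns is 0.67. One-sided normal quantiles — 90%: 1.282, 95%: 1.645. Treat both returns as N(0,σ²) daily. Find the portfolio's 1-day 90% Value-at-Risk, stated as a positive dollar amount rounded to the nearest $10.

σ_p² = 0.72²·4.38² + 0.28²·1.54² + 2·0.67·0.72·0.28·4.38·1.54 = 11.9533 (%²).
σ_p = √11.9533 = 3.457%.
VaR = 1.282 × 3.457% = 4.432%; on $100,000 that is $4,432.

$4,430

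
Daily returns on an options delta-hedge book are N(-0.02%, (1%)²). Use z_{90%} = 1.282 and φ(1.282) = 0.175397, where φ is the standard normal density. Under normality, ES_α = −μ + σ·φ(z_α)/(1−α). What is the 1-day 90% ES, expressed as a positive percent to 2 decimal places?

1.77%

Tail multiplier: φ(z)/(1−α) = 0.175397 / 0.1 = 1.754.
ES = −(-0.02%) + 1% × 1.754 = 1.774%.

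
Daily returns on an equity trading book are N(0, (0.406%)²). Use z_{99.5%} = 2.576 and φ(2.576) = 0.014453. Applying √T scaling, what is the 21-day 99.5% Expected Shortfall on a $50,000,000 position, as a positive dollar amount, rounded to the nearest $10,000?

σ_{21d} = 0.406% × √21 = 1.861%.
ES multiplier = φ(z)/(1−α) = 0.014453/0.005 = 2.891.
ES = 1.861% × 2.891 = 5.380%; on $50,000,000: $2,690,000.

$2,690,000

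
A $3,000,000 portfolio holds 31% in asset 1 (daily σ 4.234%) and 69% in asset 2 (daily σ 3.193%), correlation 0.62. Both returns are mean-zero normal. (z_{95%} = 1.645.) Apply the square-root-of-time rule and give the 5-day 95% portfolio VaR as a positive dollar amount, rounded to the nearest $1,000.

σ_p = √(0.31²·4.234² + 0.69²·3.193² + 2·0.62·0.31·0.69·4.234·3.193) = 3.188%.
σ_{5d} = 3.188% × √5 = 7.129%.
VaR = 1.645 × 7.129% = 11.727%; on $3,000,000 that is $351,810.

$352,000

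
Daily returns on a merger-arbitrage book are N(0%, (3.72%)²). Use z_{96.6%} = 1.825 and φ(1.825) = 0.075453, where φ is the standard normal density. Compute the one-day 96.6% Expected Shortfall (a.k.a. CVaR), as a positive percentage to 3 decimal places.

Tail multiplier: φ(z)/(1−α) = 0.075453 / 0.034 = 2.219.
ES = 3.72% × 2.219 = 8.255%.

8.255%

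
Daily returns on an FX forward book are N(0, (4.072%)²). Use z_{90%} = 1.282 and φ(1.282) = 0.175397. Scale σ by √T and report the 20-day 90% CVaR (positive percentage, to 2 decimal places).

σ_{20d} = 4.072% × √20 = 18.211%.
ES multiplier = φ(z)/(1−α) = 0.175397/0.1 = 1.754.
ES = 18.211% × 1.754 = 31.942%.

31.94%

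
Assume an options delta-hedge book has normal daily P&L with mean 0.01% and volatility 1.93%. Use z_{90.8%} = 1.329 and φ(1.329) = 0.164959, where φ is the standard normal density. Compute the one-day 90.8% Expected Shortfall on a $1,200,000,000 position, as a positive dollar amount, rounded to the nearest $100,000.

Tail multiplier: φ(z)/(1−α) = 0.164959 / 0.092 = 1.793.
ES = −(0.01%) + 1.93% × 1.793 = 3.450%.
On $1,200,000,000: 0.03450 × $1,200,000,000 = $41,400,000.

$41,400,000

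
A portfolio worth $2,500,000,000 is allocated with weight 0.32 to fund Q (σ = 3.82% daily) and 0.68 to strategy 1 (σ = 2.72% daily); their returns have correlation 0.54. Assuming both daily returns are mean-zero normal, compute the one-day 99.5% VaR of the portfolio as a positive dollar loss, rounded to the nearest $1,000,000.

σ_p² = 0.32²·3.82² + 0.68²·2.72² + 2·0.54·0.32·0.68·3.82·2.72 = 7.3571 (%²).
σ_p = √7.3571 = 2.712%.
At 99.5%, z = 2.576.
VaR = 2.576 × 2.712% = 6.986%; on $2,500,000,000 that is $174,650,000.

$175,000,000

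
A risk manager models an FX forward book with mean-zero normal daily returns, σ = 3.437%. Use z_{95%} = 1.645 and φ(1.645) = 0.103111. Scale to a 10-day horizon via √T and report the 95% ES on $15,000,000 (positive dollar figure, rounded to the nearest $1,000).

$3,362,000

σ_{10d} = 3.437% × √10 = 10.869%.
ES multiplier = φ(z)/(1−α) = 0.103111/0.05 = 2.062.
ES = 10.869% × 2.062 = 22.412%; on $15,000,000: $3,361,800.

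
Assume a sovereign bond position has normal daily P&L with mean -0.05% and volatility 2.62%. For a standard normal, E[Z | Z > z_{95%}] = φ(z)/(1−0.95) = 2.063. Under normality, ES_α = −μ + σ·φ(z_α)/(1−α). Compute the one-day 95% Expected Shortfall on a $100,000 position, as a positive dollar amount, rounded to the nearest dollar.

ES = −(-0.05%) + 2.62% × 2.063 = 5.455%.
On $100,000: 0.05455 × $100,000 = $5,455.

$5,455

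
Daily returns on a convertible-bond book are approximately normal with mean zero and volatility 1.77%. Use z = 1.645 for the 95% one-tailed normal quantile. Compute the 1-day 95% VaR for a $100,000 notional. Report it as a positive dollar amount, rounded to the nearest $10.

$2,910

VaR = z·σ = 1.645 × 1.77% = 2.912%.
On $100,000: 0.02912 × $100,000 = $2,912.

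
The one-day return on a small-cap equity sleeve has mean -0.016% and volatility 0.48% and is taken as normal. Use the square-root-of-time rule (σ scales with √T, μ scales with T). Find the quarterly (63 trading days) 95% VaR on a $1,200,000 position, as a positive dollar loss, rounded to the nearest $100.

$87,300

At 95%, z = 1.645.
σ_{63d} = 0.48% × √63 = 3.810%; μ_{63d} = 63 × -0.016% = -1.008%.
VaR = −(-1.008%) + 1.645 × 3.810% = 7.275%.
On $1,200,000: 0.07275 × $1,200,000 = $87,300.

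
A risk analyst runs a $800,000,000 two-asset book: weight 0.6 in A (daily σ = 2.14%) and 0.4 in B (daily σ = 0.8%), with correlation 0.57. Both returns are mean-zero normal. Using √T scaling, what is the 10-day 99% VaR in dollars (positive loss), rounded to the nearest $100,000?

$87,700,000

σ_p = √(0.6²·2.14² + 0.4²·0.8² + 2·0.57·0.6·0.4·2.14·0.8) = 1.490%.
σ_{10d} = 1.490% × √10 = 4.712%.
z(99%) = 2.326.
VaR = 2.326 × 4.712% = 10.960%; on $800,000,000 that is $87,680,000.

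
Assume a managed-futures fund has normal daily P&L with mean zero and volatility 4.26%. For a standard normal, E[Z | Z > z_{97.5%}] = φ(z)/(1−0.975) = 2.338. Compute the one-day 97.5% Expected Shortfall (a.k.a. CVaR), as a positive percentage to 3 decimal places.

9.960%

ES = 4.26% × 2.338 = 9.960%.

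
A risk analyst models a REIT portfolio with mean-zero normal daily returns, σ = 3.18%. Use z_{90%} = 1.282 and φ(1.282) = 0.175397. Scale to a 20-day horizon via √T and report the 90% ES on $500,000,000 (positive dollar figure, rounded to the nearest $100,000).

$124,700,000

σ_{20d} = 3.18% × √20 = 14.221%.
ES multiplier = φ(z)/(1−α) = 0.175397/0.1 = 1.754.
ES = 14.221% × 1.754 = 24.944%; on $500,000,000: $124,720,000.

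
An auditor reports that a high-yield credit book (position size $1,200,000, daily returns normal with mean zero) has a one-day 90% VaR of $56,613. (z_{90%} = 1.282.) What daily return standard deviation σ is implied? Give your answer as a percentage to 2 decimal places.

3.68%

VaR as a fraction: $56,613 / $1,200,000 = 4.718%.
σ = VaR / z = 4.718% / 1.282 = 3.680%.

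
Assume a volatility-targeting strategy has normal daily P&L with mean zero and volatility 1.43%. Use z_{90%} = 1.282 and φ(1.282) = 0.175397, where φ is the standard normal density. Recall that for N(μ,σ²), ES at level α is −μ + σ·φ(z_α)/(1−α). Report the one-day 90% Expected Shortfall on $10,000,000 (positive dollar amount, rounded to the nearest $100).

Tail multiplier: φ(z)/(1−α) = 0.175397 / 0.1 = 1.754.
ES = 1.43% × 1.754 = 2.508%.
On $10,000,000: 0.02508 × $10,000,000 = $250,800.

$250,800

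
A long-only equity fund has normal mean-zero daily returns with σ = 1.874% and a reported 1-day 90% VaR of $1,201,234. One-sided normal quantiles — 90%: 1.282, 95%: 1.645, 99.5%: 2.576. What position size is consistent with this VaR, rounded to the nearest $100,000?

VaR as a fraction of value: z·σ = 1.282 × 1.874% = 2.40247%.
Position = $1,201,234 / 0.0240247 = $50,000,000.

$50,000,000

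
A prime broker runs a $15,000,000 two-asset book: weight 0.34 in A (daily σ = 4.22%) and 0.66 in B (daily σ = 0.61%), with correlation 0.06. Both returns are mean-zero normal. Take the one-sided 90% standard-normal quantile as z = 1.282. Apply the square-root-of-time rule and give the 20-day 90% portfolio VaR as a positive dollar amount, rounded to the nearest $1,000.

$1,301,000

σ_p = √(0.34²·4.22² + 0.66²·0.61² + 2·0.06·0.34·0.66·4.22·0.61) = 1.513%.
σ_{20d} = 1.513% × √20 = 6.766%.
VaR = 1.282 × 6.766% = 8.674%; on $15,000,000 that is $1,301,100.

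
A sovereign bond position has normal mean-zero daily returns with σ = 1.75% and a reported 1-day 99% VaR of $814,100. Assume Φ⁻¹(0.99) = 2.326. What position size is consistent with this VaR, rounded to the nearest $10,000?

$20,000,000

VaR as a fraction of value: z·σ = 2.326 × 1.75% = 4.0705%.
Position = $814,100 / 0.040705 = $20,000,000.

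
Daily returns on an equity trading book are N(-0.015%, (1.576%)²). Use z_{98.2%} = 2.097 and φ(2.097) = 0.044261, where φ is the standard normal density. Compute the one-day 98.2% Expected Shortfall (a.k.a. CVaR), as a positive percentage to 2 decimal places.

Tail multiplier: φ(z)/(1−α) = 0.044261 / 0.018 = 2.459.
ES = −(-0.015%) + 1.576% × 2.459 = 3.890%.

3.89%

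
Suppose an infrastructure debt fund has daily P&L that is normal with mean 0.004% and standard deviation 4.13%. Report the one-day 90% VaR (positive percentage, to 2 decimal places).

At 90% one-sided, z = 1.282.
VaR = −μ + z·σ = −(0.004%) + 1.282 × 4.13% = 5.291%.

5.29%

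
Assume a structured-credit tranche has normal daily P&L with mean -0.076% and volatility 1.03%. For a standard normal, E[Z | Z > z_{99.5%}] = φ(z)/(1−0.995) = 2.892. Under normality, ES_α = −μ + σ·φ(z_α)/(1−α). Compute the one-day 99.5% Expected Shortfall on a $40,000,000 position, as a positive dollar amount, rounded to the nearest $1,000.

ES = −(-0.076%) + 1.03% × 2.892 = 3.055%.
On $40,000,000: 0.03055 × $40,000,000 = $1,222,000.

$1,222,000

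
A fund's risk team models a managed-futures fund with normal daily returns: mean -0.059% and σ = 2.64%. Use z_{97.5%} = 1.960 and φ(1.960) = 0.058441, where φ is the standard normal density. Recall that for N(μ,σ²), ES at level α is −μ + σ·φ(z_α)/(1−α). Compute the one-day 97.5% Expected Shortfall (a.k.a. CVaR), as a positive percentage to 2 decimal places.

6.23%

Tail multiplier: φ(z)/(1−α) = 0.058441 / 0.025 = 2.338.
ES = −(-0.059%) + 2.64% × 2.338 = 6.231%.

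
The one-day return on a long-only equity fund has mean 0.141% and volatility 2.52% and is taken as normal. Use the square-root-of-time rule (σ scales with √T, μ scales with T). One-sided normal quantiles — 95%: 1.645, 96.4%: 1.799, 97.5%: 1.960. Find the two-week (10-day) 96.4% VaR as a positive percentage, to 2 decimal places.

σ_{10d} = 2.52% × √10 = 7.969%; μ_{10d} = 10 × 0.141% = 1.410%.
VaR = −(1.410%) + 1.799 × 7.969% = 12.926%.

12.93%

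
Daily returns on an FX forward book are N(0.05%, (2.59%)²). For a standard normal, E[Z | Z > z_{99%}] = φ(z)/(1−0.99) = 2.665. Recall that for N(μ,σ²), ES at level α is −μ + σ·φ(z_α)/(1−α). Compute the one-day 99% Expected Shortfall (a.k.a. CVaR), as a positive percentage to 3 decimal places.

ES = −(0.05%) + 2.59% × 2.665 = 6.852%.

6.852%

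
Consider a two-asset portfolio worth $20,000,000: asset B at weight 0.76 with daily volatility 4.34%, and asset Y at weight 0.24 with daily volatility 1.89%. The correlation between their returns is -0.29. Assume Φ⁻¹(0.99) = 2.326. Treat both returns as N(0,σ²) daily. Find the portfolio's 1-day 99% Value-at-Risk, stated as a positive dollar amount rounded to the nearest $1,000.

σ_p² = 0.76²·4.34² + 0.24²·1.89² + 2·-0.29·0.76·0.24·4.34·1.89 = 10.2174 (%²).
σ_p = √10.2174 = 3.196%.
VaR = 2.326 × 3.196% = 7.434%; on $20,000,000 that is $1,486,800.

$1,487,000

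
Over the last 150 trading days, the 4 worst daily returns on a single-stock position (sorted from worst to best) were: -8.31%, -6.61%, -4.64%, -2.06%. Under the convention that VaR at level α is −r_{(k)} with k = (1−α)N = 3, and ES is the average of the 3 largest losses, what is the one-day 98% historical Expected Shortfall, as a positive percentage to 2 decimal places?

6.52%

The 3 worst returns sum to -19.56%.
ES = −(-19.56%) / 3 = 6.52%.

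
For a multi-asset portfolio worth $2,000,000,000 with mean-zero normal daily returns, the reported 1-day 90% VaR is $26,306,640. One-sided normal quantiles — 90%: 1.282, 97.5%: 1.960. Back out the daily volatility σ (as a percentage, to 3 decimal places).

VaR as a fraction: $26,306,640 / $2,000,000,000 = 1.315%.
σ = VaR / z = 1.315% / 1.282 = 1.026%.

1.026%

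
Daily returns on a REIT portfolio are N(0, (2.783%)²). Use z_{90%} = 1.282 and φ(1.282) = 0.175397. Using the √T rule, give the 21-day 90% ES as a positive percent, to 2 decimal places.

22.37%

σ_{21d} = 2.783% × √21 = 12.753%.
ES multiplier = φ(z)/(1−α) = 0.175397/0.1 = 1.754.
ES = 12.753% × 1.754 = 22.369%.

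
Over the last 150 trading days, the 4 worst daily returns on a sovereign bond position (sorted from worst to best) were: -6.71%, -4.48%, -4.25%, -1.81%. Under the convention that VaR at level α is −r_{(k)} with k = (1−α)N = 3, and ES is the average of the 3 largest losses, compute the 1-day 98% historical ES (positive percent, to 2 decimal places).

The 3 worst returns sum to -15.44%.
ES = −(-15.44%) / 3 = 5.1466…% ≈ 5.15%.

5.15%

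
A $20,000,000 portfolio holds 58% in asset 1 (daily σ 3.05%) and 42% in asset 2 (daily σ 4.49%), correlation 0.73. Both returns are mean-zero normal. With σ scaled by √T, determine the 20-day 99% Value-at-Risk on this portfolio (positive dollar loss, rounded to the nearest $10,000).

$7,070,000

σ_p = √(0.58²·3.05² + 0.42²·4.49² + 2·0.73·0.58·0.42·3.05·4.49) = 3.399%.
σ_{20d} = 3.399% × √20 = 15.201%.
z(99%) = 2.326.
VaR = 2.326 × 15.201% = 35.358%; on $20,000,000 that is $7,071,600.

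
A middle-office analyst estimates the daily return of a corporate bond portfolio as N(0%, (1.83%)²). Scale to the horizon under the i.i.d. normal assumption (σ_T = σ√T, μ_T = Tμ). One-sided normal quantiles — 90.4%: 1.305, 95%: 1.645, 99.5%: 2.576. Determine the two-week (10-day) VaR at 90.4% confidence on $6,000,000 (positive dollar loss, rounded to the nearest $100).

σ_{10d} = 1.83% × √10 = 5.787%.
VaR = 1.305 × 5.787% = 7.552%.
On $6,000,000: 0.07552 × $6,000,000 = $453,120.

$453,100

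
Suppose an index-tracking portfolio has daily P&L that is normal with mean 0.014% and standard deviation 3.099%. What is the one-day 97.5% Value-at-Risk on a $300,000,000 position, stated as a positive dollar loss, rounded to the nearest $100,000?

$18,200,000

At 97.5% one-sided, z = 1.960.
VaR = −μ + z·σ = −(0.014%) + 1.960 × 3.099% = 6.060%.
On $300,000,000: 0.06060 × $300,000,000 = $18,180,000.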